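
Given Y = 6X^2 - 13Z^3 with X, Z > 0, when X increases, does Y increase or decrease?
Y increases

Taking the partial derivative:
∂Y/∂X = 12X

∂Y/∂X = 12X > 0 (assuming positive values)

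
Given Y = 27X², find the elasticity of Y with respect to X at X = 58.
Elasticity = 2

Elasticity = (dY/dX) · (X/Y)

dY/dX = 54·X
At X = 58: dY/dX = 3132, Y = 90828

Elasticity = 3132 · (58 / 90828) = 2

Interpretation: for a small percentage change in X, the percentage change in Y is approximately 2.00 times as large.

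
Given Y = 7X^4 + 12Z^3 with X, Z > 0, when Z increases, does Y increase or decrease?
Y increases

Taking the partial derivative:
∂Y/∂Z = 36Z^2

∂Y/∂Z = 36Z^2 > 0 (assuming positive values)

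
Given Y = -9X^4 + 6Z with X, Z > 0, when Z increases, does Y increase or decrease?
Y increases

Taking the partial derivative:
∂Y/∂Z = 6

∂Y/∂Z = 6 > 0 (assuming positive values)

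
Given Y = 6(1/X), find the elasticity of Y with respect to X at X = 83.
Elasticity = -1

Elasticity = (dY/dX) · (X/Y)

dY/dX = -6/X²
At X = 83: dY/dX = -6/6889, Y = 6/83

Elasticity = (-6/6889) · (83 / (6/83)) = -1

Interpretation: for a small percentage change in X, the percentage change in Y is approximately -1.00 times as large.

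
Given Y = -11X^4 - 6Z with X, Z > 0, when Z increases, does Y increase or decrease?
Y decreases

Taking the partial derivative:
∂Y/∂Z = -6

∂Y/∂Z = -6 < 0 (assuming positive values)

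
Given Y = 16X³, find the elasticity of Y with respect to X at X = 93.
Elasticity = 3

Elasticity = (dY/dX) · (X/Y)

dY/dX = 48·X²
At X = 93: dY/dX = 415152, Y = 12869712

Elasticity = 415152 · (93 / 12869712) = 3

Interpretation: for a small percentage change in X, the percentage change in Y is approximately 3.00 times as large.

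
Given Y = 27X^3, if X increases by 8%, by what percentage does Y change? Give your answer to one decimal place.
26.0%

For Y = 27X^3:
If X → X(1 + 0.08)
Then Y → Y · (1 + 0.08)^3
     ≈ Y · 1.2597

Percentage change = ((1 + 0.08)^3 − 1) × 100% ≈ 26.0%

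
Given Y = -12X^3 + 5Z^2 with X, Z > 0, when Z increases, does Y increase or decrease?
Y increases

Taking the partial derivative:
∂Y/∂Z = 10Z

∂Y/∂Z = 10Z > 0 (assuming positive values)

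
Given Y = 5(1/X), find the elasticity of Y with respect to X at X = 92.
Elasticity = -1

Elasticity = (dY/dX) · (X/Y)

dY/dX = -5/X²
At X = 92: dY/dX = -5/8464, Y = 5/92

Elasticity = (-5/8464) · (92 / (5/92)) = -1

Interpretation: for a small percentage change in X, the percentage change in Y is approximately -1.00 times as large.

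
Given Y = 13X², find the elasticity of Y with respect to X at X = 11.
Elasticity = 2

Elasticity = (dY/dX) · (X/Y)

dY/dX = 26·X
At X = 11: dY/dX = 286, Y = 1573

Elasticity = 286 · (11 / 1573) = 2

Interpretation: for a small percentage change in X, the percentage change in Y is approximately 2.00 times as large.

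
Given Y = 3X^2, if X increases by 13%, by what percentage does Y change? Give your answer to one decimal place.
27.7%

For Y = 3X^2:
If X → X(1 + 0.13)
Then Y → Y · (1 + 0.13)^2
     = Y · 1.2769

Percentage change = ((1 + 0.13)^2 − 1) × 100% ≈ 27.7%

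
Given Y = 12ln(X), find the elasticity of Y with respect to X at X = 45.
Elasticity = 1/ln(45) ≈ 0.2627

Elasticity = (dY/dX) · (X/Y)

dY/dX = 12/X
At X = 45: dY/dX = 4/15, Y = 12·ln(45)

Elasticity = (4/15) · (45 / (12·ln(45))) = 1/ln(45) ≈ 0.2627

Interpretation: for a small percentage change in X, the percentage change in Y is approximately 0.26 times as large.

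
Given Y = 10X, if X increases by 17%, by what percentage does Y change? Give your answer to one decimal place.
17.0%

For Y = 10X:
If X → X(1 + 0.17)
Then Y → Y · (1 + 0.17)^1
     = Y · 1.1700

Percentage change = ((1 + 0.17)^1 − 1) × 100% = 17.0%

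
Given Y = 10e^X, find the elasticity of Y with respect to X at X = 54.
Elasticity = 54

Elasticity = (dY/dX) · (X/Y)

dY/dX = 10·e^X
At X = 54: dY/dX = 10·e^54, Y = 10·e^54

Elasticity = (10·e^54) · (54 / (10·e^54)) = 54

Interpretation: for a small percentage change in X, the percentage change in Y is approximately 54.00 times as large.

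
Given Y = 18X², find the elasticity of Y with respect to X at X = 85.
Elasticity = 2

Elasticity = (dY/dX) · (X/Y)

dY/dX = 36·X
At X = 85: dY/dX = 3060, Y = 130050

Elasticity = 3060 · (85 / 130050) = 2

Interpretation: for a small percentage change in X, the percentage change in Y is approximately 2.00 times as large.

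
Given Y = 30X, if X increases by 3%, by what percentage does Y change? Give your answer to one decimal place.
3.0%

For Y = 30X:
If X → X(1 + 0.03)
Then Y → Y · (1 + 0.03)^1
     = Y · 1.0300

Percentage change = ((1 + 0.03)^1 − 1) × 100% = 3.0%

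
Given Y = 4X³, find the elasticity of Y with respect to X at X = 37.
Elasticity = 3

Elasticity = (dY/dX) · (X/Y)

dY/dX = 12·X²
At X = 37: dY/dX = 16428, Y = 202612

Elasticity = 16428 · (37 / 202612) = 3

Interpretation: for a small percentage change in X, the percentage change in Y is approximately 3.00 times as large.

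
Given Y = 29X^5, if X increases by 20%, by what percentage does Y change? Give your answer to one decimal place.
148.8%

For Y = 29X^5:
If X → X(1 + 0.2)
Then Y → Y · (1 + 0.2)^5
     ≈ Y · 2.4883

Percentage change = ((1 + 0.2)^5 − 1) × 100% ≈ 148.8%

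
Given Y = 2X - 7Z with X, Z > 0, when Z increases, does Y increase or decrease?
Y decreases

Taking the partial derivative:
∂Y/∂Z = -7

∂Y/∂Z = -7 < 0 (assuming positive values)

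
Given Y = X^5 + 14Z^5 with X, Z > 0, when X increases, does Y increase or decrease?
Y increases

Taking the partial derivative:
∂Y/∂X = 5X^4

∂Y/∂X = 5X^4 > 0 (assuming positive values)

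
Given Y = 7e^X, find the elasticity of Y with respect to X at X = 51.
Elasticity = 51

Elasticity = (dY/dX) · (X/Y)

dY/dX = 7·e^X
At X = 51: dY/dX = 7·e^51, Y = 7·e^51

Elasticity = (7·e^51) · (51 / (7·e^51)) = 51

Interpretation: for a small percentage change in X, the percentage change in Y is approximately 51.00 times as large.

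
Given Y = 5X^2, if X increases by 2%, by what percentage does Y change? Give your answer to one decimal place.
4.0%

For Y = 5X^2:
If X → X(1 + 0.02)
Then Y → Y · (1 + 0.02)^2
     = Y · 1.0404

Percentage change = ((1 + 0.02)^2 − 1) × 100% ≈ 4.0%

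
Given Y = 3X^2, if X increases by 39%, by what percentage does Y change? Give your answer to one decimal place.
93.2%

For Y = 3X^2:
If X → X(1 + 0.39)
Then Y → Y · (1 + 0.39)^2
     = Y · 1.9321

Percentage change = ((1 + 0.39)^2 − 1) × 100% ≈ 93.2%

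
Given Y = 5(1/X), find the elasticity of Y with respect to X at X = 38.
Elasticity = -1

Elasticity = (dY/dX) · (X/Y)

dY/dX = -5/X²
At X = 38: dY/dX = -5/1444, Y = 5/38

Elasticity = (-5/1444) · (38 / (5/38)) = -1

Interpretation: for a small percentage change in X, the percentage change in Y is approximately -1.00 times as large.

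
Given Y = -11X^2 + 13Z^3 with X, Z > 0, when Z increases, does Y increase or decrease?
Y increases

Taking the partial derivative:
∂Y/∂Z = 39Z^2

∂Y/∂Z = 39Z^2 > 0 (assuming positive values)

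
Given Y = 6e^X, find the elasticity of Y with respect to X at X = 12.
Elasticity = 12

Elasticity = (dY/dX) · (X/Y)

dY/dX = 6·e^X
At X = 12: dY/dX = 6·e^12, Y = 6·e^12

Elasticity = (6·e^12) · (12 / (6·e^12)) = 12

Interpretation: for a small percentage change in X, the percentage change in Y is approximately 12.00 times as large.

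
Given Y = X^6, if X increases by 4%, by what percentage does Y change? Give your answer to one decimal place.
26.5%

For Y = X^6:
If X → X(1 + 0.04)
Then Y → Y · (1 + 0.04)^6
     ≈ Y · 1.2653

Percentage change = ((1 + 0.04)^6 − 1) × 100% ≈ 26.5%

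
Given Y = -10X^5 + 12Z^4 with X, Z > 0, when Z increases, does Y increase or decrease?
Y increases

Taking the partial derivative:
∂Y/∂Z = 48Z^3

∂Y/∂Z = 48Z^3 > 0 (assuming positive values)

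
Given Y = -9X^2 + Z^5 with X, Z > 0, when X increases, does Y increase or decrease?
Y decreases

Taking the partial derivative:
∂Y/∂X = -18X

∂Y/∂X = -18X < 0 (assuming positive values)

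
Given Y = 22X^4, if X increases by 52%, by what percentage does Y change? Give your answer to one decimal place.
433.8%

For Y = 22X^4:
If X → X(1 + 0.52)
Then Y → Y · (1 + 0.52)^4
     ≈ Y · 5.3379

Percentage change = ((1 + 0.52)^4 − 1) × 100% ≈ 433.8%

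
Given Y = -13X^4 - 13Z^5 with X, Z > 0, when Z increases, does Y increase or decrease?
Y decreases

Taking the partial derivative:
∂Y/∂Z = -65Z^4

∂Y/∂Z = -65Z^4 < 0 (assuming positive values)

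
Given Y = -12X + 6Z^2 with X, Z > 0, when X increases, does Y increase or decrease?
Y decreases

Taking the partial derivative:
∂Y/∂X = -12

∂Y/∂X = -12 < 0 (assuming positive values)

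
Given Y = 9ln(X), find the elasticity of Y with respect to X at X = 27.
Elasticity = 1/ln(27) ≈ 0.3034

Elasticity = (dY/dX) · (X/Y)

dY/dX = 9/X
At X = 27: dY/dX = 1/3, Y = 9·ln(27)

Elasticity = (1/3) · (27 / (9·ln(27))) = 1/ln(27) ≈ 0.3034

Interpretation: for a small percentage change in X, the percentage change in Y is approximately 0.30 times as large.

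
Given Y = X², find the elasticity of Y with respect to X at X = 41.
Elasticity = 2

Elasticity = (dY/dX) · (X/Y)

dY/dX = 2·X
At X = 41: dY/dX = 82, Y = 1681

Elasticity = 82 · (41 / 1681) = 2

Interpretation: for a small percentage change in X, the percentage change in Y is approximately 2.00 times as large.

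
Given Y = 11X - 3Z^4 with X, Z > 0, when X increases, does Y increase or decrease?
Y increases

Taking the partial derivative:
∂Y/∂X = 11

∂Y/∂X = 11 > 0 (assuming positive values)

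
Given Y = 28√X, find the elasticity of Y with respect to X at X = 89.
Elasticity = 1/2

Elasticity = (dY/dX) · (X/Y)

dY/dX = 14/√X
At X = 89: dY/dX = 14·√89/89, Y = 28·√89

Elasticity = (14·√89/89) · (89 / (28·√89)) = 1/2

Interpretation: for a small percentage change in X, the percentage change in Y is approximately 0.50 times as large.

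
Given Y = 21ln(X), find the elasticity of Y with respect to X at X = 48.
Elasticity = 1/ln(48) ≈ 0.2583

Elasticity = (dY/dX) · (X/Y)

dY/dX = 21/X
At X = 48: dY/dX = 7/16, Y = 21·ln(48)

Elasticity = (7/16) · (48 / (21·ln(48))) = 1/ln(48) ≈ 0.2583

Interpretation: for a small percentage change in X, the percentage change in Y is approximately 0.26 times as large.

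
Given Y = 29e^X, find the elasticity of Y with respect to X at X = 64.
Elasticity = 64

Elasticity = (dY/dX) · (X/Y)

dY/dX = 29·e^X
At X = 64: dY/dX = 29·e^64, Y = 29·e^64

Elasticity = (29·e^64) · (64 / (29·e^64)) = 64

Interpretation: for a small percentage change in X, the percentage change in Y is approximately 64.00 times as large.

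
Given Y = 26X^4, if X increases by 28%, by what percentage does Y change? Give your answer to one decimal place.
168.4%

For Y = 26X^4:
If X → X(1 + 0.28)
Then Y → Y · (1 + 0.28)^4
     ≈ Y · 2.6844

Percentage change = ((1 + 0.28)^4 − 1) × 100% ≈ 168.4%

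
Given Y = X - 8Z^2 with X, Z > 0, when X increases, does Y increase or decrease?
Y increases

Taking the partial derivative:
∂Y/∂X = 1

∂Y/∂X = 1 > 0 (assuming positive values)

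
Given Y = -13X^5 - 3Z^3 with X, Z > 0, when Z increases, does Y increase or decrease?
Y decreases

Taking the partial derivative:
∂Y/∂Z = -9Z^2

∂Y/∂Z = -9Z^2 < 0 (assuming positive values)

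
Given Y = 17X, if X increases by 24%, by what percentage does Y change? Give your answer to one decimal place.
24.0%

For Y = 17X:
If X → X(1 + 0.24)
Then Y → Y · (1 + 0.24)^1
     = Y · 1.2400

Percentage change = ((1 + 0.24)^1 − 1) × 100% = 24.0%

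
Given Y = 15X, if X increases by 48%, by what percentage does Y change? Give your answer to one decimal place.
48.0%

For Y = 15X:
If X → X(1 + 0.48)
Then Y → Y · (1 + 0.48)^1
     = Y · 1.4800

Percentage change = ((1 + 0.48)^1 − 1) × 100% = 48.0%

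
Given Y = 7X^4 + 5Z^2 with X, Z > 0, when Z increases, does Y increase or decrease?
Y increases

Taking the partial derivative:
∂Y/∂Z = 10Z

∂Y/∂Z = 10Z > 0 (assuming positive values)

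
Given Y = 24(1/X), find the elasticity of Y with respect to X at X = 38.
Elasticity = -1

Elasticity = (dY/dX) · (X/Y)

dY/dX = -24/X²
At X = 38: dY/dX = -6/361, Y = 12/19

Elasticity = (-6/361) · (38 / (12/19)) = -1

Interpretation: for a small percentage change in X, the percentage change in Y is approximately -1.00 times as large.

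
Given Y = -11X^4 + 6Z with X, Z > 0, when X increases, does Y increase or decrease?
Y decreases

Taking the partial derivative:
∂Y/∂X = -44X^3

∂Y/∂X = -44X^3 < 0 (assuming positive values)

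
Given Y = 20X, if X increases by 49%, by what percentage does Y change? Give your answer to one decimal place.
49.0%

For Y = 20X:
If X → X(1 + 0.49)
Then Y → Y · (1 + 0.49)^1
     = Y · 1.4900

Percentage change = ((1 + 0.49)^1 − 1) × 100% = 49.0%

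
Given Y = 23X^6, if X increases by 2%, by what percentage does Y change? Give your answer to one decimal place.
12.6%

For Y = 23X^6:
If X → X(1 + 0.02)
Then Y → Y · (1 + 0.02)^6
     ≈ Y · 1.1262

Percentage change = ((1 + 0.02)^6 − 1) × 100% ≈ 12.6%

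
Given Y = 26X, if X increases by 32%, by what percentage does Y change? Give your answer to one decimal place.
32.0%

For Y = 26X:
If X → X(1 + 0.32)
Then Y → Y · (1 + 0.32)^1
     = Y · 1.3200

Percentage change = ((1 + 0.32)^1 − 1) × 100% = 32.0%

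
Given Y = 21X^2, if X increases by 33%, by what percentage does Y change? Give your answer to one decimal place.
76.9%

For Y = 21X^2:
If X → X(1 + 0.33)
Then Y → Y · (1 + 0.33)^2
     = Y · 1.7689

Percentage change = ((1 + 0.33)^2 − 1) × 100% ≈ 76.9%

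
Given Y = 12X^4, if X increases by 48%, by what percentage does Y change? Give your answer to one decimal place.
379.8%

For Y = 12X^4:
If X → X(1 + 0.48)
Then Y → Y · (1 + 0.48)^4
     ≈ Y · 4.7979

Percentage change = ((1 + 0.48)^4 − 1) × 100% ≈ 379.8%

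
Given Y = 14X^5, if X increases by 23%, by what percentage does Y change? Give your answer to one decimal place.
181.5%

For Y = 14X^5:
If X → X(1 + 0.23)
Then Y → Y · (1 + 0.23)^5
     ≈ Y · 2.8153

Percentage change = ((1 + 0.23)^5 − 1) × 100% ≈ 181.5%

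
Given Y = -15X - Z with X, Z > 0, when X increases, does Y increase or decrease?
Y decreases

Taking the partial derivative:
∂Y/∂X = -15

∂Y/∂X = -15 < 0 (assuming positive values)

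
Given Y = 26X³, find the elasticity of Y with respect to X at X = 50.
Elasticity = 3

Elasticity = (dY/dX) · (X/Y)

dY/dX = 78·X²
At X = 50: dY/dX = 195000, Y = 3250000

Elasticity = 195000 · (50 / 3250000) = 3

Interpretation: for a small percentage change in X, the percentage change in Y is approximately 3.00 times as large.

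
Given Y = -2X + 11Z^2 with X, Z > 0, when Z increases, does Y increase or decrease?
Y increases

Taking the partial derivative:
∂Y/∂Z = 22Z

∂Y/∂Z = 22Z > 0 (assuming positive values)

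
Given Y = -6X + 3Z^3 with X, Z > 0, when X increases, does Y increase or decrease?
Y decreases

Taking the partial derivative:
∂Y/∂X = -6

∂Y/∂X = -6 < 0 (assuming positive values)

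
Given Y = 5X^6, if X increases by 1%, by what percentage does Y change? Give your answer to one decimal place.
6.2%

For Y = 5X^6:
If X → X(1 + 0.01)
Then Y → Y · (1 + 0.01)^6
     ≈ Y · 1.0615

Percentage change = ((1 + 0.01)^6 − 1) × 100% ≈ 6.2%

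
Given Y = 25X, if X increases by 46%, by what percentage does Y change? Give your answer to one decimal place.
46.0%

For Y = 25X:
If X → X(1 + 0.46)
Then Y → Y · (1 + 0.46)^1
     = Y · 1.4600

Percentage change = ((1 + 0.46)^1 − 1) × 100% = 46.0%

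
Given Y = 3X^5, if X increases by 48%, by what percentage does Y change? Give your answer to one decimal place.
610.1%

For Y = 3X^5:
If X → X(1 + 0.48)
Then Y → Y · (1 + 0.48)^5
     ≈ Y · 7.1008

Percentage change = ((1 + 0.48)^5 − 1) × 100% ≈ 610.1%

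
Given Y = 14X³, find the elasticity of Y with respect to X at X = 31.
Elasticity = 3

Elasticity = (dY/dX) · (X/Y)

dY/dX = 42·X²
At X = 31: dY/dX = 40362, Y = 417074

Elasticity = 40362 · (31 / 417074) = 3

Interpretation: for a small percentage change in X, the percentage change in Y is approximately 3.00 times as large.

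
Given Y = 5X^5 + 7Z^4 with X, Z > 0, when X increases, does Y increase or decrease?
Y increases

Taking the partial derivative:
∂Y/∂X = 25X^4

∂Y/∂X = 25X^4 > 0 (assuming positive values)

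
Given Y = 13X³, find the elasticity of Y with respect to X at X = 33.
Elasticity = 3

Elasticity = (dY/dX) · (X/Y)

dY/dX = 39·X²
At X = 33: dY/dX = 42471, Y = 467181

Elasticity = 42471 · (33 / 467181) = 3

Interpretation: for a small percentage change in X, the percentage change in Y is approximately 3.00 times as large.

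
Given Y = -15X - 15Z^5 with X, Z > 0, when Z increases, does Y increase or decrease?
Y decreases

Taking the partial derivative:
∂Y/∂Z = -75Z^4

∂Y/∂Z = -75Z^4 < 0 (assuming positive values)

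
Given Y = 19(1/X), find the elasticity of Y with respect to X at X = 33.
Elasticity = -1

Elasticity = (dY/dX) · (X/Y)

dY/dX = -19/X²
At X = 33: dY/dX = -19/1089, Y = 19/33

Elasticity = (-19/1089) · (33 / (19/33)) = -1

Interpretation: for a small percentage change in X, the percentage change in Y is approximately -1.00 times as large.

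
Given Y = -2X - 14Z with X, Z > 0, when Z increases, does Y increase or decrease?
Y decreases

Taking the partial derivative:
∂Y/∂Z = -14

∂Y/∂Z = -14 < 0 (assuming positive values)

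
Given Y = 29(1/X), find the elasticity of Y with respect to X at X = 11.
Elasticity = -1

Elasticity = (dY/dX) · (X/Y)

dY/dX = -29/X²
At X = 11: dY/dX = -29/121, Y = 29/11

Elasticity = (-29/121) · (11 / (29/11)) = -1

Interpretation: for a small percentage change in X, the percentage change in Y is approximately -1.00 times as large.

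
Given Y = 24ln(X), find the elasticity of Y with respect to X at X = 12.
Elasticity = 1/ln(12) ≈ 0.4024

Elasticity = (dY/dX) · (X/Y)

dY/dX = 24/X
At X = 12: dY/dX = 2, Y = 24·ln(12)

Elasticity = 2 · (12 / (24·ln(12))) = 1/ln(12) ≈ 0.4024

Interpretation: for a small percentage change in X, the percentage change in Y is approximately 0.40 times as large.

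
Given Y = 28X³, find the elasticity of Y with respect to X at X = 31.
Elasticity = 3

Elasticity = (dY/dX) · (X/Y)

dY/dX = 84·X²
At X = 31: dY/dX = 80724, Y = 834148

Elasticity = 80724 · (31 / 834148) = 3

Interpretation: for a small percentage change in X, the percentage change in Y is approximately 3.00 times as large.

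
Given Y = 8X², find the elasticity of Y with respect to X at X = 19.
Elasticity = 2

Elasticity = (dY/dX) · (X/Y)

dY/dX = 16·X
At X = 19: dY/dX = 304, Y = 2888

Elasticity = 304 · (19 / 2888) = 2

Interpretation: for a small percentage change in X, the percentage change in Y is approximately 2.00 times as large.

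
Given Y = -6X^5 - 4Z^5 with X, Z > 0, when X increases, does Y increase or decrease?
Y decreases

Taking the partial derivative:
∂Y/∂X = -30X^4

∂Y/∂X = -30X^4 < 0 (assuming positive values)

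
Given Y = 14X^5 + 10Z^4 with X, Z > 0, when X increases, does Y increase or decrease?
Y increases

Taking the partial derivative:
∂Y/∂X = 70X^4

∂Y/∂X = 70X^4 > 0 (assuming positive values)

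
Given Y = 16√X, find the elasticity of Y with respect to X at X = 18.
Elasticity = 1/2

Elasticity = (dY/dX) · (X/Y)

dY/dX = 8/√X
At X = 18: dY/dX = 4·√2/3, Y = 48·√2

Elasticity = (4·√2/3) · (18 / (48·√2)) = 1/2

Interpretation: for a small percentage change in X, the percentage change in Y is approximately 0.50 times as large.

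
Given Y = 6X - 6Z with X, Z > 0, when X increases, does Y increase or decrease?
Y increases

Taking the partial derivative:
∂Y/∂X = 6

∂Y/∂X = 6 > 0 (assuming positive values)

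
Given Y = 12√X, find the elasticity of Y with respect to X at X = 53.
Elasticity = 1/2

Elasticity = (dY/dX) · (X/Y)

dY/dX = 6/√X
At X = 53: dY/dX = 6·√53/53, Y = 12·√53

Elasticity = (6·√53/53) · (53 / (12·√53)) = 1/2

Interpretation: for a small percentage change in X, the percentage change in Y is approximately 0.50 times as large.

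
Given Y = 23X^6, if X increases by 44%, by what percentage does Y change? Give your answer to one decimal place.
791.6%

For Y = 23X^6:
If X → X(1 + 0.44)
Then Y → Y · (1 + 0.44)^6
     ≈ Y · 8.9161

Percentage change = ((1 + 0.44)^6 − 1) × 100% ≈ 791.6%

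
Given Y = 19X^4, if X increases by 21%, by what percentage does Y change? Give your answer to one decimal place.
114.4%

For Y = 19X^4:
If X → X(1 + 0.21)
Then Y → Y · (1 + 0.21)^4
     ≈ Y · 2.1436

Percentage change = ((1 + 0.21)^4 − 1) × 100% ≈ 114.4%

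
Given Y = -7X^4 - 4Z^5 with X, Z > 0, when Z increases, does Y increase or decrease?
Y decreases

Taking the partial derivative:
∂Y/∂Z = -20Z^4

∂Y/∂Z = -20Z^4 < 0 (assuming positive values)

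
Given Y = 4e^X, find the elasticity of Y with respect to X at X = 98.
Elasticity = 98

Elasticity = (dY/dX) · (X/Y)

dY/dX = 4·e^X
At X = 98: dY/dX = 4·e^98, Y = 4·e^98

Elasticity = (4·e^98) · (98 / (4·e^98)) = 98

Interpretation: for a small percentage change in X, the percentage change in Y is approximately 98.00 times as large.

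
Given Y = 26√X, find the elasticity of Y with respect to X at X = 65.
Elasticity = 1/2

Elasticity = (dY/dX) · (X/Y)

dY/dX = 13/√X
At X = 65: dY/dX = √65/5, Y = 26·√65

Elasticity = (√65/5) · (65 / (26·√65)) = 1/2

Interpretation: for a small percentage change in X, the percentage change in Y is approximately 0.50 times as large.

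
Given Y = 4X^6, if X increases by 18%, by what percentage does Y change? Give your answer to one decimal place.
170.0%

For Y = 4X^6:
If X → X(1 + 0.18)
Then Y → Y · (1 + 0.18)^6
     ≈ Y · 2.6996

Percentage change = ((1 + 0.18)^6 − 1) × 100% ≈ 170.0%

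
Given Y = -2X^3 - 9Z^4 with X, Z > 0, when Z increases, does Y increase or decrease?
Y decreases

Taking the partial derivative:
∂Y/∂Z = -36Z^3

∂Y/∂Z = -36Z^3 < 0 (assuming positive values)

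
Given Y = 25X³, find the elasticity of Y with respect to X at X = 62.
Elasticity = 3

Elasticity = (dY/dX) · (X/Y)

dY/dX = 75·X²
At X = 62: dY/dX = 288300, Y = 5958200

Elasticity = 288300 · (62 / 5958200) = 3

Interpretation: for a small percentage change in X, the percentage change in Y is approximately 3.00 times as large.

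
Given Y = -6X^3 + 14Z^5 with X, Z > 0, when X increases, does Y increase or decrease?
Y decreases

Taking the partial derivative:
∂Y/∂X = -18X^2

∂Y/∂X = -18X^2 < 0 (assuming positive values)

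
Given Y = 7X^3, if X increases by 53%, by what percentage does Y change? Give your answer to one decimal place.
258.2%

For Y = 7X^3:
If X → X(1 + 0.53)
Then Y → Y · (1 + 0.53)^3
     ≈ Y · 3.5816

Percentage change = ((1 + 0.53)^3 − 1) × 100% ≈ 258.2%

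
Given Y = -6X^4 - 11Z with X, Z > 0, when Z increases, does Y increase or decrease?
Y decreases

Taking the partial derivative:
∂Y/∂Z = -11

∂Y/∂Z = -11 < 0 (assuming positive values)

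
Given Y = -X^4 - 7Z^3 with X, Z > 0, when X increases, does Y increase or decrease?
Y decreases

Taking the partial derivative:
∂Y/∂X = -4X^3

∂Y/∂X = -4X^3 < 0 (assuming positive values)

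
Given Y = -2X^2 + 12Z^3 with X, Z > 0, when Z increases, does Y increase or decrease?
Y increases

Taking the partial derivative:
∂Y/∂Z = 36Z^2

∂Y/∂Z = 36Z^2 > 0 (assuming positive values)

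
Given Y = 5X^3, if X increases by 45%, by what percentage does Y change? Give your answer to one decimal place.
204.9%

For Y = 5X^3:
If X → X(1 + 0.45)
Then Y → Y · (1 + 0.45)^3
     ≈ Y · 3.0486

Percentage change = ((1 + 0.45)^3 − 1) × 100% ≈ 204.9%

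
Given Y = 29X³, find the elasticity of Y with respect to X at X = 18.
Elasticity = 3

Elasticity = (dY/dX) · (X/Y)

dY/dX = 87·X²
At X = 18: dY/dX = 28188, Y = 169128

Elasticity = 28188 · (18 / 169128) = 3

Interpretation: for a small percentage change in X, the percentage change in Y is approximately 3.00 times as large.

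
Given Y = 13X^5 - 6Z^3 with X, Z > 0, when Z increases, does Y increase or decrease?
Y decreases

Taking the partial derivative:
∂Y/∂Z = -18Z^2

∂Y/∂Z = -18Z^2 < 0 (assuming positive values)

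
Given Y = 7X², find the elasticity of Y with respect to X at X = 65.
Elasticity = 2

Elasticity = (dY/dX) · (X/Y)

dY/dX = 14·X
At X = 65: dY/dX = 910, Y = 29575

Elasticity = 910 · (65 / 29575) = 2

Interpretation: for a small percentage change in X, the percentage change in Y is approximately 2.00 times as large.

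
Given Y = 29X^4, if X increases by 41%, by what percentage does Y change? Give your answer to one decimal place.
295.3%

For Y = 29X^4:
If X → X(1 + 0.41)
Then Y → Y · (1 + 0.41)^4
     ≈ Y · 3.9525

Percentage change = ((1 + 0.41)^4 − 1) × 100% ≈ 295.3%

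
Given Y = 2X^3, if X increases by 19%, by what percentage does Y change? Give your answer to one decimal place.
68.5%

For Y = 2X^3:
If X → X(1 + 0.19)
Then Y → Y · (1 + 0.19)^3
     ≈ Y · 1.6852

Percentage change = ((1 + 0.19)^3 − 1) × 100% ≈ 68.5%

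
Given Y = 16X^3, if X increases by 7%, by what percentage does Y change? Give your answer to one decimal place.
22.5%

For Y = 16X^3:
If X → X(1 + 0.07)
Then Y → Y · (1 + 0.07)^3
     ≈ Y · 1.2250

Percentage change = ((1 + 0.07)^3 − 1) × 100% ≈ 22.5%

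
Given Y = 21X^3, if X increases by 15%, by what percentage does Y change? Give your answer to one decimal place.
52.1%

For Y = 21X^3:
If X → X(1 + 0.15)
Then Y → Y · (1 + 0.15)^3
     ≈ Y · 1.5209

Percentage change = ((1 + 0.15)^3 − 1) × 100% ≈ 52.1%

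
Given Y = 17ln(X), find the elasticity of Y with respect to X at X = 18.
Elasticity = 1/ln(18) ≈ 0.3460

Elasticity = (dY/dX) · (X/Y)

dY/dX = 17/X
At X = 18: dY/dX = 17/18, Y = 17·ln(18)

Elasticity = (17/18) · (18 / (17·ln(18))) = 1/ln(18) ≈ 0.3460

Interpretation: for a small percentage change in X, the percentage change in Y is approximately 0.35 times as large.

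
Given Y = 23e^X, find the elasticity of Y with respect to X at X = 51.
Elasticity = 51

Elasticity = (dY/dX) · (X/Y)

dY/dX = 23·e^X
At X = 51: dY/dX = 23·e^51, Y = 23·e^51

Elasticity = (23·e^51) · (51 / (23·e^51)) = 51

Interpretation: for a small percentage change in X, the percentage change in Y is approximately 51.00 times as large.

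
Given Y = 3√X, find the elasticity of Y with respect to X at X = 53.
Elasticity = 1/2

Elasticity = (dY/dX) · (X/Y)

dY/dX = 3/(2·√X)
At X = 53: dY/dX = 3·√53/106, Y = 3·√53

Elasticity = (3·√53/106) · (53 / (3·√53)) = 1/2

Interpretation: for a small percentage change in X, the percentage change in Y is approximately 0.50 times as large.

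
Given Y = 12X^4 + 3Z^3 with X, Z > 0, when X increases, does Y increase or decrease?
Y increases

Taking the partial derivative:
∂Y/∂X = 48X^3

∂Y/∂X = 48X^3 > 0 (assuming positive values)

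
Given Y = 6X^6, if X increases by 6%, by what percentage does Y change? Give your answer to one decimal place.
41.9%

For Y = 6X^6:
If X → X(1 + 0.06)
Then Y → Y · (1 + 0.06)^6
     ≈ Y · 1.4185

Percentage change = ((1 + 0.06)^6 − 1) × 100% ≈ 41.9%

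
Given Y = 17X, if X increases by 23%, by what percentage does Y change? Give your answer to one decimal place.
23.0%

For Y = 17X:
If X → X(1 + 0.23)
Then Y → Y · (1 + 0.23)^1
     = Y · 1.2300

Percentage change = ((1 + 0.23)^1 − 1) × 100% = 23.0%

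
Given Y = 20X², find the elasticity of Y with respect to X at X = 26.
Elasticity = 2

Elasticity = (dY/dX) · (X/Y)

dY/dX = 40·X
At X = 26: dY/dX = 1040, Y = 13520

Elasticity = 1040 · (26 / 13520) = 2

Interpretation: for a small percentage change in X, the percentage change in Y is approximately 2.00 times as large.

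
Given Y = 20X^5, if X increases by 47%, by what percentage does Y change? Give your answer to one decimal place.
586.4%

For Y = 20X^5:
If X → X(1 + 0.47)
Then Y → Y · (1 + 0.47)^5
     ≈ Y · 6.8641

Percentage change = ((1 + 0.47)^5 − 1) × 100% ≈ 586.4%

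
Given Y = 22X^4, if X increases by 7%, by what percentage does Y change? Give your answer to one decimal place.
31.1%

For Y = 22X^4:
If X → X(1 + 0.07)
Then Y → Y · (1 + 0.07)^4
     ≈ Y · 1.3108

Percentage change = ((1 + 0.07)^4 − 1) × 100% ≈ 31.1%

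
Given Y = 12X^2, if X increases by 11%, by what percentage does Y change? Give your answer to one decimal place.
23.2%

For Y = 12X^2:
If X → X(1 + 0.11)
Then Y → Y · (1 + 0.11)^2
     = Y · 1.2321

Percentage change = ((1 + 0.11)^2 − 1) × 100% ≈ 23.2%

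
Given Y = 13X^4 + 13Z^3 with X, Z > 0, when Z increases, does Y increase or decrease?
Y increases

Taking the partial derivative:
∂Y/∂Z = 39Z^2

∂Y/∂Z = 39Z^2 > 0 (assuming positive values)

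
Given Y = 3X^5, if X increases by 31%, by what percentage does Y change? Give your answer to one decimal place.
285.8%

For Y = 3X^5:
If X → X(1 + 0.31)
Then Y → Y · (1 + 0.31)^5
     ≈ Y · 3.8579

Percentage change = ((1 + 0.31)^5 − 1) × 100% ≈ 285.8%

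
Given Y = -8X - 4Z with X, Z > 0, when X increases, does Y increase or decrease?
Y decreases

Taking the partial derivative:
∂Y/∂X = -8

∂Y/∂X = -8 < 0 (assuming positive values)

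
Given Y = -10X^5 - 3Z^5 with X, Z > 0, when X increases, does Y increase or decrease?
Y decreases

Taking the partial derivative:
∂Y/∂X = -50X^4

∂Y/∂X = -50X^4 < 0 (assuming positive values)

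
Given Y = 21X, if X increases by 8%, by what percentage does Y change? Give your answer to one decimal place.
8.0%

For Y = 21X:
If X → X(1 + 0.08)
Then Y → Y · (1 + 0.08)^1
     = Y · 1.0800

Percentage change = ((1 + 0.08)^1 − 1) × 100% = 8.0%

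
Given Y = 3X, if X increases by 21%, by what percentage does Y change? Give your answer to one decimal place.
21.0%

For Y = 3X:
If X → X(1 + 0.21)
Then Y → Y · (1 + 0.21)^1
     = Y · 1.2100

Percentage change = ((1 + 0.21)^1 − 1) × 100% = 21.0%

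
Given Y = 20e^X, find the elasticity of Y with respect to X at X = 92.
Elasticity = 92

Elasticity = (dY/dX) · (X/Y)

dY/dX = 20·e^X
At X = 92: dY/dX = 20·e^92, Y = 20·e^92

Elasticity = (20·e^92) · (92 / (20·e^92)) = 92

Interpretation: for a small percentage change in X, the percentage change in Y is approximately 92.00 times as large.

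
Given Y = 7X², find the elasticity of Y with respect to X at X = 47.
Elasticity = 2

Elasticity = (dY/dX) · (X/Y)

dY/dX = 14·X
At X = 47: dY/dX = 658, Y = 15463

Elasticity = 658 · (47 / 15463) = 2

Interpretation: for a small percentage change in X, the percentage change in Y is approximately 2.00 times as large.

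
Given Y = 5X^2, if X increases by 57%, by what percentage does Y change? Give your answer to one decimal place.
146.5%

For Y = 5X^2:
If X → X(1 + 0.57)
Then Y → Y · (1 + 0.57)^2
     = Y · 2.4649

Percentage change = ((1 + 0.57)^2 − 1) × 100% ≈ 146.5%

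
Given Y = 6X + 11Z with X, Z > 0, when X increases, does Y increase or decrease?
Y increases

Taking the partial derivative:
∂Y/∂X = 6

∂Y/∂X = 6 > 0 (assuming positive values)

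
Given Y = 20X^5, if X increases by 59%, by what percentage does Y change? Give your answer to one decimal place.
916.2%

For Y = 20X^5:
If X → X(1 + 0.59)
Then Y → Y · (1 + 0.59)^5
     ≈ Y · 10.1622

Percentage change = ((1 + 0.59)^5 − 1) × 100% ≈ 916.2%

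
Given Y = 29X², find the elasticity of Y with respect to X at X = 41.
Elasticity = 2

Elasticity = (dY/dX) · (X/Y)

dY/dX = 58·X
At X = 41: dY/dX = 2378, Y = 48749

Elasticity = 2378 · (41 / 48749) = 2

Interpretation: for a small percentage change in X, the percentage change in Y is approximately 2.00 times as large.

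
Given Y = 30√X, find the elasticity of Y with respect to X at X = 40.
Elasticity = 1/2

Elasticity = (dY/dX) · (X/Y)

dY/dX = 15/√X
At X = 40: dY/dX = 3·√10/4, Y = 60·√10

Elasticity = (3·√10/4) · (40 / (60·√10)) = 1/2

Interpretation: for a small percentage change in X, the percentage change in Y is approximately 0.50 times as large.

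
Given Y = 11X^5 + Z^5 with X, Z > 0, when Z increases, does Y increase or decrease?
Y increases

Taking the partial derivative:
∂Y/∂Z = 5Z^4

∂Y/∂Z = 5Z^4 > 0 (assuming positive values)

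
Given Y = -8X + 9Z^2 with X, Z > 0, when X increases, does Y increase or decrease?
Y decreases

Taking the partial derivative:
∂Y/∂X = -8

∂Y/∂X = -8 < 0 (assuming positive values)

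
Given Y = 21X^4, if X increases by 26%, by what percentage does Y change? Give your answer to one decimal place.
152.0%

For Y = 21X^4:
If X → X(1 + 0.26)
Then Y → Y · (1 + 0.26)^4
     ≈ Y · 2.5205

Percentage change = ((1 + 0.26)^4 − 1) × 100% ≈ 152.0%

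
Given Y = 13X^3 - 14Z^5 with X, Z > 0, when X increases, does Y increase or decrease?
Y increases

Taking the partial derivative:
∂Y/∂X = 39X^2

∂Y/∂X = 39X^2 > 0 (assuming positive values)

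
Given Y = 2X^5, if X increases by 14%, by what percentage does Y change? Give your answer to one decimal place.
92.5%

For Y = 2X^5:
If X → X(1 + 0.14)
Then Y → Y · (1 + 0.14)^5
     ≈ Y · 1.9254

Percentage change = ((1 + 0.14)^5 − 1) × 100% ≈ 92.5%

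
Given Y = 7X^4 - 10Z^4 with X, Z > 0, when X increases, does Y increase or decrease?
Y increases

Taking the partial derivative:
∂Y/∂X = 28X^3

∂Y/∂X = 28X^3 > 0 (assuming positive values)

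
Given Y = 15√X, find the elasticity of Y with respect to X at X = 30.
Elasticity = 1/2

Elasticity = (dY/dX) · (X/Y)

dY/dX = 15/(2·√X)
At X = 30: dY/dX = √30/4, Y = 15·√30

Elasticity = (√30/4) · (30 / (15·√30)) = 1/2

Interpretation: for a small percentage change in X, the percentage change in Y is approximately 0.50 times as large.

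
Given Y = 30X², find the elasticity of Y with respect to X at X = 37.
Elasticity = 2

Elasticity = (dY/dX) · (X/Y)

dY/dX = 60·X
At X = 37: dY/dX = 2220, Y = 41070

Elasticity = 2220 · (37 / 41070) = 2

Interpretation: for a small percentage change in X, the percentage change in Y is approximately 2.00 times as large.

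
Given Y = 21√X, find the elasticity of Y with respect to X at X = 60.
Elasticity = 1/2

Elasticity = (dY/dX) · (X/Y)

dY/dX = 21/(2·√X)
At X = 60: dY/dX = 7·√15/20, Y = 42·√15

Elasticity = (7·√15/20) · (60 / (42·√15)) = 1/2

Interpretation: for a small percentage change in X, the percentage change in Y is approximately 0.50 times as large.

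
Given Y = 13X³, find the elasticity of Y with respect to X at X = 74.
Elasticity = 3

Elasticity = (dY/dX) · (X/Y)

dY/dX = 39·X²
At X = 74: dY/dX = 213564, Y = 5267912

Elasticity = 213564 · (74 / 5267912) = 3

Interpretation: for a small percentage change in X, the percentage change in Y is approximately 3.00 times as large.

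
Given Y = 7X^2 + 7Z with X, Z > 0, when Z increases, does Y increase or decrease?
Y increases

Taking the partial derivative:
∂Y/∂Z = 7

∂Y/∂Z = 7 > 0 (assuming positive values)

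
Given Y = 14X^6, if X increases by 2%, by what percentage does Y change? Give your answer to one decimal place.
12.6%

For Y = 14X^6:
If X → X(1 + 0.02)
Then Y → Y · (1 + 0.02)^6
     ≈ Y · 1.1262

Percentage change = ((1 + 0.02)^6 − 1) × 100% ≈ 12.6%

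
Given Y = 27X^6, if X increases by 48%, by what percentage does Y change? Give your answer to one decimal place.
950.9%

For Y = 27X^6:
If X → X(1 + 0.48)
Then Y → Y · (1 + 0.48)^6
     ≈ Y · 10.5092

Percentage change = ((1 + 0.48)^6 − 1) × 100% ≈ 950.9%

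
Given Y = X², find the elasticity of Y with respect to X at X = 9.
Elasticity = 2

Elasticity = (dY/dX) · (X/Y)

dY/dX = 2·X
At X = 9: dY/dX = 18, Y = 81

Elasticity = 18 · (9 / 81) = 2

Interpretation: for a small percentage change in X, the percentage change in Y is approximately 2.00 times as large.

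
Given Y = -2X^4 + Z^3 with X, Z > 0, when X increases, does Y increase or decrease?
Y decreases

Taking the partial derivative:
∂Y/∂X = -8X^3

∂Y/∂X = -8X^3 < 0 (assuming positive values)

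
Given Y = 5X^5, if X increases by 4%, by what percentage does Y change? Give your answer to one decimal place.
21.7%

For Y = 5X^5:
If X → X(1 + 0.04)
Then Y → Y · (1 + 0.04)^5
     ≈ Y · 1.2167

Percentage change = ((1 + 0.04)^5 − 1) × 100% ≈ 21.7%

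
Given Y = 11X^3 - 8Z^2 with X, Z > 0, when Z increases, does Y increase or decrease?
Y decreases

Taking the partial derivative:
∂Y/∂Z = -16Z

∂Y/∂Z = -16Z < 0 (assuming positive values)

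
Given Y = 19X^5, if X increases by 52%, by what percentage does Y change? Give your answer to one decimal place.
711.4%

For Y = 19X^5:
If X → X(1 + 0.52)
Then Y → Y · (1 + 0.52)^5
     ≈ Y · 8.1137

Percentage change = ((1 + 0.52)^5 − 1) × 100% ≈ 711.4%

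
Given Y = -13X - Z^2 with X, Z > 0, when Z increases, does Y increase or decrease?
Y decreases

Taking the partial derivative:
∂Y/∂Z = -2Z

∂Y/∂Z = -2Z < 0 (assuming positive values)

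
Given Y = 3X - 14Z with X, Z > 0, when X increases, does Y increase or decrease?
Y increases

Taking the partial derivative:
∂Y/∂X = 3

∂Y/∂X = 3 > 0 (assuming positive values)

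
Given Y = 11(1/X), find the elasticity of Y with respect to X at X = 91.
Elasticity = -1

Elasticity = (dY/dX) · (X/Y)

dY/dX = -11/X²
At X = 91: dY/dX = -11/8281, Y = 11/91

Elasticity = (-11/8281) · (91 / (11/91)) = -1

Interpretation: for a small percentage change in X, the percentage change in Y is approximately -1.00 times as large.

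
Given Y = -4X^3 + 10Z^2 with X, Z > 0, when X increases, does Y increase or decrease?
Y decreases

Taking the partial derivative:
∂Y/∂X = -12X^2

∂Y/∂X = -12X^2 < 0 (assuming positive values)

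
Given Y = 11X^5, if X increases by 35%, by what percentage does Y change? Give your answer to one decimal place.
348.4%

For Y = 11X^5:
If X → X(1 + 0.35)
Then Y → Y · (1 + 0.35)^5
     ≈ Y · 4.4840

Percentage change = ((1 + 0.35)^5 − 1) × 100% ≈ 348.4%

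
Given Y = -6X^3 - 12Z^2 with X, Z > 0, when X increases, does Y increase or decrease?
Y decreases

Taking the partial derivative:
∂Y/∂X = -18X^2

∂Y/∂X = -18X^2 < 0 (assuming positive values)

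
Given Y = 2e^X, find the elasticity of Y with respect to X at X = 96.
Elasticity = 96

Elasticity = (dY/dX) · (X/Y)

dY/dX = 2·e^X
At X = 96: dY/dX = 2·e^96, Y = 2·e^96

Elasticity = (2·e^96) · (96 / (2·e^96)) = 96

Interpretation: for a small percentage change in X, the percentage change in Y is approximately 96.00 times as large.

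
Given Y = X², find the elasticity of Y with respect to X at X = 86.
Elasticity = 2

Elasticity = (dY/dX) · (X/Y)

dY/dX = 2·X
At X = 86: dY/dX = 172, Y = 7396

Elasticity = 172 · (86 / 7396) = 2

Interpretation: for a small percentage change in X, the percentage change in Y is approximately 2.00 times as large.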